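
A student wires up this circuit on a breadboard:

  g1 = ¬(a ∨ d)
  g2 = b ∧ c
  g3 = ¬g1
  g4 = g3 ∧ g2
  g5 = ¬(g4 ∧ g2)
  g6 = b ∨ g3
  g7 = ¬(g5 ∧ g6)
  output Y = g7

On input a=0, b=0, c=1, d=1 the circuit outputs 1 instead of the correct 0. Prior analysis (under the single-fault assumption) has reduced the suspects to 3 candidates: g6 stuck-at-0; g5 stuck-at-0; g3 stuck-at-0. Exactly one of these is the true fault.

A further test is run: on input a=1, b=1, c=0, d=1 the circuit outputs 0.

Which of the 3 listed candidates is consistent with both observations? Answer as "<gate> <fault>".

Evaluate each candidate on input a=1, b=1, c=0, d=1:
  g6 stuck-at-0: g1=0, g2=0, g3=1, g4=0, g5=1, g6=0 [stuck-at-0], g7=1 → 1 — eliminated
  g5 stuck-at-0: g1=0, g2=0, g3=1, g4=0, g5=0 [stuck-at-0], g6=1, g7=1 → 1 — eliminated
  g3 stuck-at-0: g1=0, g2=0, g3=0 [stuck-at-0], g4=0, g5=1, g6=1, g7=0 → 0 — matches
Only g3 stuck-at-0 reproduces the observed 0.

g3 stuck-at-0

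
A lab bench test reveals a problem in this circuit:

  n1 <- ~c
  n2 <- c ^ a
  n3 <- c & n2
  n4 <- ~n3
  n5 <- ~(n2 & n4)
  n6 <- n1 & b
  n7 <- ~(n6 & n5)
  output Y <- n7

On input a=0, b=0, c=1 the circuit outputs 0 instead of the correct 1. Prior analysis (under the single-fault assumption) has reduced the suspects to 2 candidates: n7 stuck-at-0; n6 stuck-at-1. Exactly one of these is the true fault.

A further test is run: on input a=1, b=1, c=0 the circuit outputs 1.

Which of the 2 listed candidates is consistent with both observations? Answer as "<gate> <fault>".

Evaluate each candidate on input a=1, b=1, c=0:
  n7 stuck-at-0: n1=1, n2=1, n3=0, n4=1, n5=0, n6=1, n7=0 [stuck-at-0] → 0 — eliminated
  n6 stuck-at-1: n1=1, n2=1, n3=0, n4=1, n5=0, n6=1 [stuck-at-1], n7=1 → 1 — matches
Only n6 stuck-at-1 reproduces the observed 1.

n6 stuck-at-1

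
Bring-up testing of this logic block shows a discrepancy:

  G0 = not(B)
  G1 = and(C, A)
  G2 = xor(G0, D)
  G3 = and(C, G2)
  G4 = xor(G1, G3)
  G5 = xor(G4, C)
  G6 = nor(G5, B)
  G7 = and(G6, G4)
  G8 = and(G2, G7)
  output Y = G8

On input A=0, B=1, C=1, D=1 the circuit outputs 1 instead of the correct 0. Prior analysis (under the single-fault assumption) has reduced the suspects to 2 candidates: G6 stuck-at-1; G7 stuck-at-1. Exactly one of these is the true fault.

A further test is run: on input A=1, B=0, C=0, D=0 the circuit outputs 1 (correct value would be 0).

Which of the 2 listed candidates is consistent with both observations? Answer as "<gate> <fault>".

G7 stuck-at-1

Evaluate each candidate on input A=1, B=0, C=0, D=0:
  G6 stuck-at-1: G0=1, G1=0, G2=1, G3=0, G4=0, G5=0, G6=1 [stuck-at-1], G7=0, G8=0 → 0 — eliminated
  G7 stuck-at-1: G0=1, G1=0, G2=1, G3=0, G4=0, G5=0, G6=1, G7=1 [stuck-at-1], G8=1 → 1 — matches
Only G7 stuck-at-1 reproduces the observed 1.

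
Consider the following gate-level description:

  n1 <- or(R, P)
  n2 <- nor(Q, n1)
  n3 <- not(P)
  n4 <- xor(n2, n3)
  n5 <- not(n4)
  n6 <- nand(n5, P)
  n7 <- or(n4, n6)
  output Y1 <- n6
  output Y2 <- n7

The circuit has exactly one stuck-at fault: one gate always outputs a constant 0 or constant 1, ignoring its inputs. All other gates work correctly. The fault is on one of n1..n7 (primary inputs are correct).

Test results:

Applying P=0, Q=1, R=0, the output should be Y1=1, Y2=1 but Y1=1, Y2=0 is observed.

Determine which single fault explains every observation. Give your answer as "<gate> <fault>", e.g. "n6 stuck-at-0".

Fault-free values for test 1 (P=0, Q=1, R=0): n1=0, n2=0, n3=1, n4=1, n5=0, n6=1, n7=1, giving Y1=1, Y2=1. Observed Y1=1, Y2=0.
Test 1: faults giving observed Y1=1, Y2=0 are {n7 stuck-at-0}.
Only n7 stuck-at-0 is consistent with every test.

n7 stuck-at-0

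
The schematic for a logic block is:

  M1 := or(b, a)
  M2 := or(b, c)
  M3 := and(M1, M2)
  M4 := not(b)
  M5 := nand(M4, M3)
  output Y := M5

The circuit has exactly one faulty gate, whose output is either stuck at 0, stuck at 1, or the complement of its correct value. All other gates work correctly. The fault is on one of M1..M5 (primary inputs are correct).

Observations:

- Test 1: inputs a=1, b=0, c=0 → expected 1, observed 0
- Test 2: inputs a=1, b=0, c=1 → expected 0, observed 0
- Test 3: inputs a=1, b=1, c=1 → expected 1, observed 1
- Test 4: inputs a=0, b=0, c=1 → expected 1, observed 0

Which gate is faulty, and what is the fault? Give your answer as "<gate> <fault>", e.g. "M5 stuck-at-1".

Fault-free values for test 1 (a=1, b=0, c=0): M1=1, M2=0, M3=0, M4=1, M5=1, giving Y=1. Observed 0.
Test 1: faults giving observed 0 are {M2 stuck-at-1, M2 inverted output, M3 stuck-at-1, M3 inverted output, M5 stuck-at-0, M5 inverted output}.
Test 2 (a=1, b=0, c=1): fault-free M1=1, M2=1, M3=1, M4=1, M5=0 → 0; observed 0. Eliminates M2 inverted output, M3 inverted output, M5 inverted output.
Test 3 (a=1, b=1, c=1): fault-free M1=1, M2=1, M3=1, M4=0, M5=1 → 1; observed 1. Eliminates M5 stuck-at-0.
Test 4 (a=0, b=0, c=1): fault-free M1=0, M2=1, M3=0, M4=1, M5=1 → 1; observed 0. Eliminates M2 stuck-at-1.
Only M3 stuck-at-1 is consistent with every test.

M3 stuck-at-1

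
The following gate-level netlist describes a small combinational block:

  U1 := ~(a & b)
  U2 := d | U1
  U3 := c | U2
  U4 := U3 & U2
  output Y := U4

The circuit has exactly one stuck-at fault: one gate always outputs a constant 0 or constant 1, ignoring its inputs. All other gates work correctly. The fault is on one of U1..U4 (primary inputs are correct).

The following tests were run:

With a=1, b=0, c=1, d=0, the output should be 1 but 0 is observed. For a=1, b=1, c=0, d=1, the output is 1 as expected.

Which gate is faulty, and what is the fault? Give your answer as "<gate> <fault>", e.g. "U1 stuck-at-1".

U1 stuck-at-0

Fault-free values for test 1 (a=1, b=0, c=1, d=0): U1=1, U2=1, U3=1, U4=1, giving Y=1. Observed 0.
Test 1: faults giving observed 0 are {U1 stuck-at-0, U2 stuck-at-0, U3 stuck-at-0, U4 stuck-at-0}.
Test 2 (a=1, b=1, c=0, d=1): fault-free U1=0, U2=1, U3=1, U4=1 → 1; observed 1. Eliminates U2 stuck-at-0, U3 stuck-at-0, U4 stuck-at-0.
Only U1 stuck-at-0 is consistent with every test.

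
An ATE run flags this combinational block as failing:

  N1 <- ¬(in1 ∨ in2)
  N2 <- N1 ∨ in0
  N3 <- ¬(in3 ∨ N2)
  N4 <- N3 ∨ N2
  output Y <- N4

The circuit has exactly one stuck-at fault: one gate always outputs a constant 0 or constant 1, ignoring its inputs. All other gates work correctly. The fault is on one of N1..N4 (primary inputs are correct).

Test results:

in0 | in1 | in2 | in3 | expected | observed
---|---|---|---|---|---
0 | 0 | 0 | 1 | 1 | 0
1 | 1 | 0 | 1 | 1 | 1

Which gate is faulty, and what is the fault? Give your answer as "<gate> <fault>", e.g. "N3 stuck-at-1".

Fault-free values for test 1 (in0=0, in1=0, in2=0, in3=1): N1=1, N2=1, N3=0, N4=1, giving Y=1. Observed 0.
Test 1: faults giving observed 0 are {N1 stuck-at-0, N2 stuck-at-0, N4 stuck-at-0}.
Test 2 (in0=1, in1=1, in2=0, in3=1): fault-free N1=0, N2=1, N3=0, N4=1 → 1; observed 1. Eliminates N2 stuck-at-0, N4 stuck-at-0.
Only N1 stuck-at-0 is consistent with every test.

N1 stuck-at-0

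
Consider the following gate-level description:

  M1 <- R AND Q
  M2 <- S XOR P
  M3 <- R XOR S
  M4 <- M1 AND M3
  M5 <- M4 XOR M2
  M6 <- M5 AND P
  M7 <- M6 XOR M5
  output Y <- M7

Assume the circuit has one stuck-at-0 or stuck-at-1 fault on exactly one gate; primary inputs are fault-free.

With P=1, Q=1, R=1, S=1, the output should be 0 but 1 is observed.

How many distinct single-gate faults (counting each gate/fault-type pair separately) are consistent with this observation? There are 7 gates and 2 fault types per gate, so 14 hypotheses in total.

2

Fault-free: M1=1, M2=0, M3=0, M4=0, M5=0, M6=0, M7=0 → 0. Observed 1.
  M1 stuck-at-0: output 0 ✗
  M1 stuck-at-1: output 0 ✗
  M2 stuck-at-0: output 0 ✗
  M2 stuck-at-1: output 0 ✗
  M3 stuck-at-0: output 0 ✗
  M3 stuck-at-1: output 0 ✗
  M4 stuck-at-0: output 0 ✗
  M4 stuck-at-1: output 0 ✗
  M5 stuck-at-0: output 0 ✗
  M5 stuck-at-1: output 0 ✗
  M6 stuck-at-0: output 0 ✗
  M6 stuck-at-1: output 1 ✓
  M7 stuck-at-0: output 0 ✗
  M7 stuck-at-1: output 1 ✓
Consistent faults: {M6 stuck-at-1, M7 stuck-at-1} — 2 in all.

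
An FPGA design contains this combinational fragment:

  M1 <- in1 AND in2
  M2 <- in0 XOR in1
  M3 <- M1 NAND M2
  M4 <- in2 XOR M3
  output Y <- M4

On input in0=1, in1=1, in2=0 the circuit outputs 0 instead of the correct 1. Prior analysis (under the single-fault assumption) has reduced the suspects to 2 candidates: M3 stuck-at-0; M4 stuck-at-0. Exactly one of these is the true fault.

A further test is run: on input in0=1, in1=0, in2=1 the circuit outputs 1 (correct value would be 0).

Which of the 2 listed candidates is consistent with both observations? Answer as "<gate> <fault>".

M3 stuck-at-0

Evaluate each candidate on input in0=1, in1=0, in2=1:
  M3 stuck-at-0: M1=0, M2=1, M3=0 [stuck-at-0], M4=1 → 1 — matches
  M4 stuck-at-0: M1=0, M2=1, M3=1, M4=0 [stuck-at-0] → 0 — eliminated
Only M3 stuck-at-0 reproduces the observed 1.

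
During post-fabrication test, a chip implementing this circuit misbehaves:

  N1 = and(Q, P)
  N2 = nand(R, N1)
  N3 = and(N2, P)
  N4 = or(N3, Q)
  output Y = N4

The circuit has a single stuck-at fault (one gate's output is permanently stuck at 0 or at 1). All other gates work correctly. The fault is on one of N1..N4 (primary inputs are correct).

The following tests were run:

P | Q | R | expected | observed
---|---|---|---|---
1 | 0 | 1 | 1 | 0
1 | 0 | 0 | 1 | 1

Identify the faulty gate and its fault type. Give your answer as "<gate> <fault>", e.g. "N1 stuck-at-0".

Fault-free values for test 1 (P=1, Q=0, R=1): N1=0, N2=1, N3=1, N4=1, giving Y=1. Observed 0.
Test 1: faults giving observed 0 are {N1 stuck-at-1, N2 stuck-at-0, N3 stuck-at-0, N4 stuck-at-0}.
Test 2 (P=1, Q=0, R=0): fault-free N1=0, N2=1, N3=1, N4=1 → 1; observed 1. Eliminates N2 stuck-at-0, N3 stuck-at-0, N4 stuck-at-0.
Only N1 stuck-at-1 is consistent with every test.

N1 stuck-at-1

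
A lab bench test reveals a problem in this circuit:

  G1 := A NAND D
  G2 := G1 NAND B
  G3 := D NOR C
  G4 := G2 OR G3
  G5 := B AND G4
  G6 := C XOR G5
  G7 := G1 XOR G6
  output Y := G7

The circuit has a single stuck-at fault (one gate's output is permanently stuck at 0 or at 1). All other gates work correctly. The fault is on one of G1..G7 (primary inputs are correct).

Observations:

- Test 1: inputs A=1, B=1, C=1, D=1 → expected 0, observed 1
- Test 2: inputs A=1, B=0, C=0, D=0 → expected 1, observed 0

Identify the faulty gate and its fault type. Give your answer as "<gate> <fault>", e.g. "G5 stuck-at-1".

G6 stuck-at-1

Fault-free values for test 1 (A=1, B=1, C=1, D=1): G1=0, G2=1, G3=0, G4=1, G5=1, G6=0, G7=0, giving Y=0. Observed 1.
Test 1: faults giving observed 1 are {G2 stuck-at-0, G4 stuck-at-0, G5 stuck-at-0, G6 stuck-at-1, G7 stuck-at-1}.
Test 2 (A=1, B=0, C=0, D=0): fault-free G1=1, G2=1, G3=1, G4=1, G5=0, G6=0, G7=1 → 1; observed 0. Eliminates G2 stuck-at-0, G4 stuck-at-0, G5 stuck-at-0, G7 stuck-at-1.
Only G6 stuck-at-1 is consistent with every test.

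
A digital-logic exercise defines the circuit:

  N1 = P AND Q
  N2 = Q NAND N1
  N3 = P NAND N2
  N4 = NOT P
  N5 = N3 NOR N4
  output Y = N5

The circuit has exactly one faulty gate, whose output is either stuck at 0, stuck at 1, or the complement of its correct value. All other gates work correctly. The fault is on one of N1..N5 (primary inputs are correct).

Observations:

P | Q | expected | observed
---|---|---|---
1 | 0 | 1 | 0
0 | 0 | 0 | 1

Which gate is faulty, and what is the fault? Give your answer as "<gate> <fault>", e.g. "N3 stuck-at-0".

Fault-free values for test 1 (P=1, Q=0): N1=0, N2=1, N3=0, N4=0, N5=1, giving Y=1. Observed 0.
Test 1: faults giving observed 0 are {N2 stuck-at-0, N2 inverted output, N3 stuck-at-1, N3 inverted output, N4 stuck-at-1, N4 inverted output, N5 stuck-at-0, N5 inverted output}.
Test 2 (P=0, Q=0): fault-free N1=0, N2=1, N3=1, N4=1, N5=0 → 0; observed 1. Eliminates N2 stuck-at-0, N2 inverted output, N3 stuck-at-1, N3 inverted output, N4 stuck-at-1, N4 inverted output, N5 stuck-at-0.
Only N5 inverted output is consistent with every test.

N5 inverted output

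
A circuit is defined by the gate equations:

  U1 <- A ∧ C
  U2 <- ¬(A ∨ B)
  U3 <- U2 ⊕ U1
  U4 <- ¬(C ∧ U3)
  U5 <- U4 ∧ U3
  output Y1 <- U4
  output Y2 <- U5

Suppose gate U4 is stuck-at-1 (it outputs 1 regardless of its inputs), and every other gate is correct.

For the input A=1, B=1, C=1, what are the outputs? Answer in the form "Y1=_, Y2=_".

Propagate with U4 forced: U1=1, U2=0, U3=1, U4=1 [stuck-at-1], U5=1.
So the outputs are Y1=1, Y2=1. (Without the fault they would be Y1=0, Y2=0.)

Y1=1, Y2=1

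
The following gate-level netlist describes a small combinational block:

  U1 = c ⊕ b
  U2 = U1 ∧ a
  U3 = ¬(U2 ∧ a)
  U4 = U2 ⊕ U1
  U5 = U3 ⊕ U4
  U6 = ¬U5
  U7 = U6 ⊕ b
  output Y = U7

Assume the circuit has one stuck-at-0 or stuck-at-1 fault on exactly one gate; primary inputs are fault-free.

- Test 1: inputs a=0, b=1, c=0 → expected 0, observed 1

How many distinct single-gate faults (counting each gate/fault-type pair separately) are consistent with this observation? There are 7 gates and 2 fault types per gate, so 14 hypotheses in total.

Fault-free: U1=1, U2=0, U3=1, U4=1, U5=0, U6=1, U7=0 → 0. Observed 1.
  U1 stuck-at-0: output 1 ✓
  U1 stuck-at-1: output 0 ✗
  U2 stuck-at-0: output 0 ✗
  U2 stuck-at-1: output 1 ✓
  U3 stuck-at-0: output 1 ✓
  U3 stuck-at-1: output 0 ✗
  U4 stuck-at-0: output 1 ✓
  U4 stuck-at-1: output 0 ✗
  U5 stuck-at-0: output 0 ✗
  U5 stuck-at-1: output 1 ✓
  U6 stuck-at-0: output 1 ✓
  U6 stuck-at-1: output 0 ✗
  U7 stuck-at-0: output 0 ✗
  U7 stuck-at-1: output 1 ✓
Consistent faults: {U1 stuck-at-0, U2 stuck-at-1, U3 stuck-at-0, U4 stuck-at-0, U5 stuck-at-1, U6 stuck-at-0, U7 stuck-at-1} — 7 in all.

7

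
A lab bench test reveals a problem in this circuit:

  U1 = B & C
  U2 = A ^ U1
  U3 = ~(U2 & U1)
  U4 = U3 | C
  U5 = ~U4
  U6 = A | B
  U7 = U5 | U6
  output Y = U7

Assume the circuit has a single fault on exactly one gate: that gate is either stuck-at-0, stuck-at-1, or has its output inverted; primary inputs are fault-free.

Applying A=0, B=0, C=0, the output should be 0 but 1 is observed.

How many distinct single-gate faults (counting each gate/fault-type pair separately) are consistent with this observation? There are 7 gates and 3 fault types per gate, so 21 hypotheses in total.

Fault-free: U1=0, U2=0, U3=1, U4=1, U5=0, U6=0, U7=0 → 0. Observed 1.
  U1: stuck-at-1, inverted output ✓; others ✗
  U2: none of the 3 fault types match ✗
  U3: stuck-at-0, inverted output ✓; others ✗
  U4: stuck-at-0, inverted output ✓; others ✗
  U5: stuck-at-1, inverted output ✓; others ✗
  U6: stuck-at-1, inverted output ✓; others ✗
  U7: stuck-at-1, inverted output ✓; others ✗
Consistent faults: {U1 stuck-at-1, U1 inverted output, U3 stuck-at-0, U3 inverted output, U4 stuck-at-0, U4 inverted output, U5 stuck-at-1, U5 inverted output, U6 stuck-at-1, U6 inverted output, U7 stuck-at-1, U7 inverted output} — 12 in all.

12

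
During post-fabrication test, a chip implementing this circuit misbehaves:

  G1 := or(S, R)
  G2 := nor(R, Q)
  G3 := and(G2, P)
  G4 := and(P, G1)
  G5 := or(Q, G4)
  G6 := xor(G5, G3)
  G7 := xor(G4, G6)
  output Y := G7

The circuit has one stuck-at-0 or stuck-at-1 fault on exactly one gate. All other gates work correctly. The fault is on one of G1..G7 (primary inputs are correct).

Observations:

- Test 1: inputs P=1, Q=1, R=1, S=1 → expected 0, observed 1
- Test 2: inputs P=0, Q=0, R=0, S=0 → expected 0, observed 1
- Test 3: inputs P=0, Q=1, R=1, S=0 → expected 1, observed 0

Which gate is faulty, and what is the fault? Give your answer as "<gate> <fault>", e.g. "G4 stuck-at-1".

G3 stuck-at-1

Fault-free values for test 1 (P=1, Q=1, R=1, S=1): G1=1, G2=0, G3=0, G4=1, G5=1, G6=1, G7=0, giving Y=0. Observed 1.
Test 1: faults giving observed 1 are {G1 stuck-at-0, G2 stuck-at-1, G3 stuck-at-1, G4 stuck-at-0, G5 stuck-at-0, G6 stuck-at-0, G7 stuck-at-1}.
Test 2 (P=0, Q=0, R=0, S=0): fault-free G1=0, G2=1, G3=0, G4=0, G5=0, G6=0, G7=0 → 0; observed 1. Eliminates G1 stuck-at-0, G2 stuck-at-1, G4 stuck-at-0, G5 stuck-at-0, G6 stuck-at-0.
Test 3 (P=0, Q=1, R=1, S=0): fault-free G1=1, G2=0, G3=0, G4=0, G5=1, G6=1, G7=1 → 1; observed 0. Eliminates G7 stuck-at-1.
Only G3 stuck-at-1 is consistent with every test.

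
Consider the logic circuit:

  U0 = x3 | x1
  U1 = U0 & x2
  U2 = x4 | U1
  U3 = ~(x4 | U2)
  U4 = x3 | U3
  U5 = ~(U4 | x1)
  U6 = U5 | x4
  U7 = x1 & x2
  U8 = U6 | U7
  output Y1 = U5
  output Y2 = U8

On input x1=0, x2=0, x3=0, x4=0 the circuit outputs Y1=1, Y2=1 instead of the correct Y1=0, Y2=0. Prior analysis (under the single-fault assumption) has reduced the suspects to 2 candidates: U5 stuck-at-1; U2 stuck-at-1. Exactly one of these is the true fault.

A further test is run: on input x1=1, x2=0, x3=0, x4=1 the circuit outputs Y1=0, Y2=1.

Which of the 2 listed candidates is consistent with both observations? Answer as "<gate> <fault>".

Evaluate each candidate on input x1=1, x2=0, x3=0, x4=1:
  U5 stuck-at-1: U0=1, U1=0, U2=1, U3=0, U4=0, U5=1 [stuck-at-1], U6=1, U7=0, U8=1 → Y1=1, Y2=1 — eliminated
  U2 stuck-at-1: U0=1, U1=0, U2=1 [stuck-at-1], U3=0, U4=0, U5=0, U6=1, U7=0, U8=1 → Y1=0, Y2=1 — matches
Only U2 stuck-at-1 reproduces the observed Y1=0, Y2=1.

U2 stuck-at-1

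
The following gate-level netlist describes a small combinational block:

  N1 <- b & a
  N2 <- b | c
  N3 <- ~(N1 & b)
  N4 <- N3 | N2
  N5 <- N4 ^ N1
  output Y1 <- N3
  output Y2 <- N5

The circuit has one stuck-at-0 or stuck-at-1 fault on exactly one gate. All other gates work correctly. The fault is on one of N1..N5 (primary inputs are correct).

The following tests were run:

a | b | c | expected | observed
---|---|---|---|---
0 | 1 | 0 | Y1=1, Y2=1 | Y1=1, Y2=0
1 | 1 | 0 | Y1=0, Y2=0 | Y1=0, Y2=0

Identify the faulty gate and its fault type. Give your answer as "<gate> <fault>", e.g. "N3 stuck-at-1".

Fault-free values for test 1 (a=0, b=1, c=0): N1=0, N2=1, N3=1, N4=1, N5=1, giving Y1=1, Y2=1. Observed Y1=1, Y2=0.
Test 1: faults giving observed Y1=1, Y2=0 are {N4 stuck-at-0, N5 stuck-at-0}.
Test 2 (a=1, b=1, c=0): fault-free N1=1, N2=1, N3=0, N4=1, N5=0 → Y1=0, Y2=0; observed Y1=0, Y2=0. Eliminates N4 stuck-at-0.
Only N5 stuck-at-0 is consistent with every test.

N5 stuck-at-0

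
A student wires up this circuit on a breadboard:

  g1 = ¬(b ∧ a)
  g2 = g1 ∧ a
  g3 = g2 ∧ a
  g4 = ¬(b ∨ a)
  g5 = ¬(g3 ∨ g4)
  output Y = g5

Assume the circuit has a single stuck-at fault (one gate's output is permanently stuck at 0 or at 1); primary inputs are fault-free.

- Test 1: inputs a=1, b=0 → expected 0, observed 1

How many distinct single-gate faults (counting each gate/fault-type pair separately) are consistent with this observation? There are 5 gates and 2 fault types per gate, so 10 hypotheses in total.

4

Fault-free: g1=1, g2=1, g3=1, g4=0, g5=0 → 0. Observed 1.
  g1 stuck-at-0: output 1 ✓
  g1 stuck-at-1: output 0 ✗
  g2 stuck-at-0: output 1 ✓
  g2 stuck-at-1: output 0 ✗
  g3 stuck-at-0: output 1 ✓
  g3 stuck-at-1: output 0 ✗
  g4 stuck-at-0: output 0 ✗
  g4 stuck-at-1: output 0 ✗
  g5 stuck-at-0: output 0 ✗
  g5 stuck-at-1: output 1 ✓
Consistent faults: {g1 stuck-at-0, g2 stuck-at-0, g3 stuck-at-0, g5 stuck-at-1} — 4 in all.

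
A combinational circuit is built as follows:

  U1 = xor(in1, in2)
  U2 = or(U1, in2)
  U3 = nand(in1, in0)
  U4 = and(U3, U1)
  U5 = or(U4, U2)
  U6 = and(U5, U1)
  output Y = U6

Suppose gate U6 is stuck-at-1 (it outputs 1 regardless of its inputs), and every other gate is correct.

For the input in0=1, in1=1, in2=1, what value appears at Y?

Propagate with U6 forced: U1=0, U2=1, U3=0, U4=0, U5=1, U6=1 [stuck-at-1].
So Y = 1. (Without the fault it would be 0.)

1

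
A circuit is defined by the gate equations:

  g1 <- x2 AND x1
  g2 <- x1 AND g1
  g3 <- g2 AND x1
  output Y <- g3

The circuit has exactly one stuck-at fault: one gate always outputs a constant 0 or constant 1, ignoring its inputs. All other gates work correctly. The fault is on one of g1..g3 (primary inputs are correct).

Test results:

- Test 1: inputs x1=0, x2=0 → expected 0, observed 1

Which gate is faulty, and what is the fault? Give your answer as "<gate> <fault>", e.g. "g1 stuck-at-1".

Fault-free values for test 1 (x1=0, x2=0): g1=0, g2=0, g3=0, giving Y=0. Observed 1.
Test 1: faults giving observed 1 are {g3 stuck-at-1}.
Only g3 stuck-at-1 is consistent with every test.

g3 stuck-at-1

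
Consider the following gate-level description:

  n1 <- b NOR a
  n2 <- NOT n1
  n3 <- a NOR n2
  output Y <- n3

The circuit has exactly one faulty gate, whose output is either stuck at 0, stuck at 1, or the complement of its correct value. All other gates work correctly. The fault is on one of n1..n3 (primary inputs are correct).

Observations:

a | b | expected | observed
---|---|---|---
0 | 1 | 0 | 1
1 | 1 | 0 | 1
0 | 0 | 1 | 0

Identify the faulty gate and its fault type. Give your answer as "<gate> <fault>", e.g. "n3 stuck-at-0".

Fault-free values for test 1 (a=0, b=1): n1=0, n2=1, n3=0, giving Y=0. Observed 1.
Test 1: faults giving observed 1 are {n1 stuck-at-1, n1 inverted output, n2 stuck-at-0, n2 inverted output, n3 stuck-at-1, n3 inverted output}.
Test 2 (a=1, b=1): fault-free n1=0, n2=1, n3=0 → 0; observed 1. Eliminates n1 stuck-at-1, n1 inverted output, n2 stuck-at-0, n2 inverted output.
Test 3 (a=0, b=0): fault-free n1=1, n2=0, n3=1 → 1; observed 0. Eliminates n3 stuck-at-1.
Only n3 inverted output is consistent with every test.

n3 inverted output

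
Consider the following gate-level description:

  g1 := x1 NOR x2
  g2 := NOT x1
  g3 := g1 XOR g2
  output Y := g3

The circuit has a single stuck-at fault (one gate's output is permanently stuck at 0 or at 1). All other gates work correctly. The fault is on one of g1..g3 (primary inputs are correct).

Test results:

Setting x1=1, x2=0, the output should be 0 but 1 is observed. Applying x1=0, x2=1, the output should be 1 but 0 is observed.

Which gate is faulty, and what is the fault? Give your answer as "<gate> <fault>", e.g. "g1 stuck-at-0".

g1 stuck-at-1

Fault-free values for test 1 (x1=1, x2=0): g1=0, g2=0, g3=0, giving Y=0. Observed 1.
Test 1: faults giving observed 1 are {g1 stuck-at-1, g2 stuck-at-1, g3 stuck-at-1}.
Test 2 (x1=0, x2=1): fault-free g1=0, g2=1, g3=1 → 1; observed 0. Eliminates g2 stuck-at-1, g3 stuck-at-1.
Only g1 stuck-at-1 is consistent with every test.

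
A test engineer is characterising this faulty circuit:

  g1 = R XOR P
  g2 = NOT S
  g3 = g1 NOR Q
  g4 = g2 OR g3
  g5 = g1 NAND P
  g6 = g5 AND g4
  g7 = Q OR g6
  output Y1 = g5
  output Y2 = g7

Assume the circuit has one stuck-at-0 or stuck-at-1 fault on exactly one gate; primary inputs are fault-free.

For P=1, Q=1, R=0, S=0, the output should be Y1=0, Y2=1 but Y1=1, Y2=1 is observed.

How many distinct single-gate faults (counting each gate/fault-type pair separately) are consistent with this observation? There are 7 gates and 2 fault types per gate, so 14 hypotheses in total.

2

Fault-free: g1=1, g2=1, g3=0, g4=1, g5=0, g6=0, g7=1 → Y1=0, Y2=1. Observed Y1=1, Y2=1.
  g1 stuck-at-0: output Y1=1, Y2=1 ✓
  g1 stuck-at-1: output Y1=0, Y2=1 ✗
  g2 stuck-at-0: output Y1=0, Y2=1 ✗
  g2 stuck-at-1: output Y1=0, Y2=1 ✗
  g3 stuck-at-0: output Y1=0, Y2=1 ✗
  g3 stuck-at-1: output Y1=0, Y2=1 ✗
  g4 stuck-at-0: output Y1=0, Y2=1 ✗
  g4 stuck-at-1: output Y1=0, Y2=1 ✗
  g5 stuck-at-0: output Y1=0, Y2=1 ✗
  g5 stuck-at-1: output Y1=1, Y2=1 ✓
  g6 stuck-at-0: output Y1=0, Y2=1 ✗
  g6 stuck-at-1: output Y1=0, Y2=1 ✗
  g7 stuck-at-0: output Y1=0, Y2=0 ✗
  g7 stuck-at-1: output Y1=0, Y2=1 ✗
Consistent faults: {g1 stuck-at-0, g5 stuck-at-1} — 2 in all.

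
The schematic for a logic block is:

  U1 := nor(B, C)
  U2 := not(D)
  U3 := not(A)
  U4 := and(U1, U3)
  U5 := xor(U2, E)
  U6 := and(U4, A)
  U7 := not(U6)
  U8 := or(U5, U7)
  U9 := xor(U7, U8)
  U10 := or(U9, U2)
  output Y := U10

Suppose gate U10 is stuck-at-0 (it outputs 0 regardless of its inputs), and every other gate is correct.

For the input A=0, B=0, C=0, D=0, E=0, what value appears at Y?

0

Propagate with U10 forced: U1=1, U2=1, U3=1, U4=1, U5=1, U6=0, U7=1, U8=1, U9=0, U10=0 [stuck-at-0].
So Y = 0. (Without the fault it would be 1.)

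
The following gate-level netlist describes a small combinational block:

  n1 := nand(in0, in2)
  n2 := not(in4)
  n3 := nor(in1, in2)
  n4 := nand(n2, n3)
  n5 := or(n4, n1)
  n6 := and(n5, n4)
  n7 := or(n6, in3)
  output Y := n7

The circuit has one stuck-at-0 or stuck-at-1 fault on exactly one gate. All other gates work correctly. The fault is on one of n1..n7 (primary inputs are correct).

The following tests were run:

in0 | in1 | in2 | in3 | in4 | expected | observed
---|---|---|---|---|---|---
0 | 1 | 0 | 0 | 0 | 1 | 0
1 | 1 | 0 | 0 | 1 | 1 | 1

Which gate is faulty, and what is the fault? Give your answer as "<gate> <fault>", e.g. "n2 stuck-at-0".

n3 stuck-at-1

Fault-free values for test 1 (in0=0, in1=1, in2=0, in3=0, in4=0): n1=1, n2=1, n3=0, n4=1, n5=1, n6=1, n7=1, giving Y=1. Observed 0.
Test 1: faults giving observed 0 are {n3 stuck-at-1, n4 stuck-at-0, n5 stuck-at-0, n6 stuck-at-0, n7 stuck-at-0}.
Test 2 (in0=1, in1=1, in2=0, in3=0, in4=1): fault-free n1=1, n2=0, n3=0, n4=1, n5=1, n6=1, n7=1 → 1; observed 1. Eliminates n4 stuck-at-0, n5 stuck-at-0, n6 stuck-at-0, n7 stuck-at-0.
Only n3 stuck-at-1 is consistent with every test.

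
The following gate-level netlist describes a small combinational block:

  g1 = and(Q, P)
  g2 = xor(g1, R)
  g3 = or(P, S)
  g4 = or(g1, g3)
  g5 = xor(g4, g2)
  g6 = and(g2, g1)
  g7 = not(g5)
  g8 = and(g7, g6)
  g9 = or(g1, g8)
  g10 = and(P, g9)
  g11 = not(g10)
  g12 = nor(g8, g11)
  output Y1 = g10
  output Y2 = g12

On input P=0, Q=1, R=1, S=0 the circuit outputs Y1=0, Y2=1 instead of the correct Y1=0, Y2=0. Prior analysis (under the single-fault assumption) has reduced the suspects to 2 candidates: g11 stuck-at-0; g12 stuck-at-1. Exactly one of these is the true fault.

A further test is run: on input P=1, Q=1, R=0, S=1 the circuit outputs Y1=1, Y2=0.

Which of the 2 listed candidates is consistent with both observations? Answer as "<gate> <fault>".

Evaluate each candidate on input P=1, Q=1, R=0, S=1:
  g11 stuck-at-0: g1=1, g2=1, g3=1, g4=1, g5=0, g6=1, g7=1, g8=1, g9=1, g10=1, g11=0 [stuck-at-0], g12=0 → Y1=1, Y2=0 — matches
  g12 stuck-at-1: g1=1, g2=1, g3=1, g4=1, g5=0, g6=1, g7=1, g8=1, g9=1, g10=1, g11=0, g12=1 [stuck-at-1] → Y1=1, Y2=1 — eliminated
Only g11 stuck-at-0 reproduces the observed Y1=1, Y2=0.

g11 stuck-at-0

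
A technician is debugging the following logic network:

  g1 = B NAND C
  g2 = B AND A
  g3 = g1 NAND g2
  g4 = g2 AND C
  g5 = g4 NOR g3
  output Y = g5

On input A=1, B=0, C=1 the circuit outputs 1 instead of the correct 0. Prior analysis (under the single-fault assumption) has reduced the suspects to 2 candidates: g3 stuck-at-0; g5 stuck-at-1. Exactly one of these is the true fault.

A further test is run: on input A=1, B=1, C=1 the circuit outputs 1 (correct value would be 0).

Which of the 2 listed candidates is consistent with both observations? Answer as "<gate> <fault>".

Evaluate each candidate on input A=1, B=1, C=1:
  g3 stuck-at-0: g1=0, g2=1, g3=0 [stuck-at-0], g4=1, g5=0 → 0 — eliminated
  g5 stuck-at-1: g1=0, g2=1, g3=1, g4=1, g5=1 [stuck-at-1] → 1 — matches
Only g5 stuck-at-1 reproduces the observed 1.

g5 stuck-at-1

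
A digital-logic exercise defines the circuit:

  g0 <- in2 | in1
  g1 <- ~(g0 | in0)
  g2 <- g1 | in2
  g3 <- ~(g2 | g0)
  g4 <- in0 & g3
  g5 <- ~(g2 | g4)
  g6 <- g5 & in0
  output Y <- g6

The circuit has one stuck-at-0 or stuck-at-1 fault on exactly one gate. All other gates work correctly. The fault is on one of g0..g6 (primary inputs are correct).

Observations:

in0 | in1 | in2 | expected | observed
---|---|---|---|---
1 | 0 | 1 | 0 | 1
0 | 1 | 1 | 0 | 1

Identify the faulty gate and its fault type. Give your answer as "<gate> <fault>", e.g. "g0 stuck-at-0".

Fault-free values for test 1 (in0=1, in1=0, in2=1): g0=1, g1=0, g2=1, g3=0, g4=0, g5=0, g6=0, giving Y=0. Observed 1.
Test 1: faults giving observed 1 are {g2 stuck-at-0, g5 stuck-at-1, g6 stuck-at-1}.
Test 2 (in0=0, in1=1, in2=1): fault-free g0=1, g1=0, g2=1, g3=0, g4=0, g5=0, g6=0 → 0; observed 1. Eliminates g2 stuck-at-0, g5 stuck-at-1.
Only g6 stuck-at-1 is consistent with every test.

g6 stuck-at-1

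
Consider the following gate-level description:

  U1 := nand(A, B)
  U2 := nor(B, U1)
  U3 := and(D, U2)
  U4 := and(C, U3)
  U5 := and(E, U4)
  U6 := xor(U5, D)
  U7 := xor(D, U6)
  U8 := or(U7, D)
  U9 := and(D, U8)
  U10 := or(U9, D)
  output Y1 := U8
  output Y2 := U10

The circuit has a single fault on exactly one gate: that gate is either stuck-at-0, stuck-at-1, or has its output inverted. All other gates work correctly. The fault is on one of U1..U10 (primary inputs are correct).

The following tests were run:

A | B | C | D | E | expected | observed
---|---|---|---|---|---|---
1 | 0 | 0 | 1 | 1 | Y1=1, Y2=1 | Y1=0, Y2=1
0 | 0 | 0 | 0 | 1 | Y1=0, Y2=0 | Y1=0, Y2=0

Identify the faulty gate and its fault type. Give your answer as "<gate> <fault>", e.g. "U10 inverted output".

U8 stuck-at-0

Fault-free values for test 1 (A=1, B=0, C=0, D=1, E=1): U1=1, U2=0, U3=0, U4=0, U5=0, U6=1, U7=0, U8=1, U9=1, U10=1, giving Y1=1, Y2=1. Observed Y1=0, Y2=1.
Test 1: faults giving observed Y1=0, Y2=1 are {U8 stuck-at-0, U8 inverted output}.
Test 2 (A=0, B=0, C=0, D=0, E=1): fault-free U1=1, U2=0, U3=0, U4=0, U5=0, U6=0, U7=0, U8=0, U9=0, U10=0 → Y1=0, Y2=0; observed Y1=0, Y2=0. Eliminates U8 inverted output.
Only U8 stuck-at-0 is consistent with every test.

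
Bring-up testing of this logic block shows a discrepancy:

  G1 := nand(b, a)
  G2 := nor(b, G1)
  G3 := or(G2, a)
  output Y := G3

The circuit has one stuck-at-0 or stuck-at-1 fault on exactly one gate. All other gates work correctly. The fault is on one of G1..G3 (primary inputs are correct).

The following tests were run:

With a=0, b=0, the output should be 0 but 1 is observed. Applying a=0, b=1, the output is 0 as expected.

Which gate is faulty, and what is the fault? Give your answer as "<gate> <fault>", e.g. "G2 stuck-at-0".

G1 stuck-at-0

Fault-free values for test 1 (a=0, b=0): G1=1, G2=0, G3=0, giving Y=0. Observed 1.
Test 1: faults giving observed 1 are {G1 stuck-at-0, G2 stuck-at-1, G3 stuck-at-1}.
Test 2 (a=0, b=1): fault-free G1=1, G2=0, G3=0 → 0; observed 0. Eliminates G2 stuck-at-1, G3 stuck-at-1.
Only G1 stuck-at-0 is consistent with every test.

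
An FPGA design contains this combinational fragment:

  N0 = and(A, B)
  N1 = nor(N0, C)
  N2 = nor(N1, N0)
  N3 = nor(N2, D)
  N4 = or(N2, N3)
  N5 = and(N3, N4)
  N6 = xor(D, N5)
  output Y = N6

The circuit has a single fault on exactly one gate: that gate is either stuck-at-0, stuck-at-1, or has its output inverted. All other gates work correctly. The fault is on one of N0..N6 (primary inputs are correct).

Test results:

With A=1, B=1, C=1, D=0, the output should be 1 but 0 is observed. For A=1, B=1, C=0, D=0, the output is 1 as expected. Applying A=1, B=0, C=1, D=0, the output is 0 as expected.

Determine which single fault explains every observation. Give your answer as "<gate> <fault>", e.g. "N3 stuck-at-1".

Fault-free values for test 1 (A=1, B=1, C=1, D=0): N0=1, N1=0, N2=0, N3=1, N4=1, N5=1, N6=1, giving Y=1. Observed 0.
Test 1: faults giving observed 0 are {N0 stuck-at-0, N0 inverted output, N2 stuck-at-1, N2 inverted output, N3 stuck-at-0, N3 inverted output, N4 stuck-at-0, N4 inverted output, N5 stuck-at-0, N5 inverted output, N6 stuck-at-0, N6 inverted output}.
Test 2 (A=1, B=1, C=0, D=0): fault-free N0=1, N1=0, N2=0, N3=1, N4=1, N5=1, N6=1 → 1; observed 1. Eliminates N2 stuck-at-1, N2 inverted output, N3 stuck-at-0, N3 inverted output, N4 stuck-at-0, N4 inverted output, N5 stuck-at-0, N5 inverted output, N6 stuck-at-0, N6 inverted output.
Test 3 (A=1, B=0, C=1, D=0): fault-free N0=0, N1=0, N2=1, N3=0, N4=1, N5=0, N6=0 → 0; observed 0. Eliminates N0 inverted output.
Only N0 stuck-at-0 is consistent with every test.

N0 stuck-at-0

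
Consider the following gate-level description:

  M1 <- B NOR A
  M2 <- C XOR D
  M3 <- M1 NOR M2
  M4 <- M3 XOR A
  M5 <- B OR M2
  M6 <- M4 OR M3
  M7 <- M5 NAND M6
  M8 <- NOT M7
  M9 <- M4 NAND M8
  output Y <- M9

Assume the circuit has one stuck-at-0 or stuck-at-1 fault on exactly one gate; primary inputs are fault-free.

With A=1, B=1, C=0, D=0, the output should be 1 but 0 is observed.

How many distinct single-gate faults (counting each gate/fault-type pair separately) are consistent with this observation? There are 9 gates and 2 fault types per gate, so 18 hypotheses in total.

5

Fault-free: M1=0, M2=0, M3=1, M4=0, M5=1, M6=1, M7=0, M8=1, M9=1 → 1. Observed 0.
  M1: stuck-at-1 ✓; others ✗
  M2: stuck-at-1 ✓; others ✗
  M3: stuck-at-0 ✓; others ✗
  M4: stuck-at-1 ✓; others ✗
  M5: none of the 2 fault types match ✗
  M6: none of the 2 fault types match ✗
  M7: none of the 2 fault types match ✗
  M8: none of the 2 fault types match ✗
  M9: stuck-at-0 ✓; others ✗
Consistent faults: {M1 stuck-at-1, M2 stuck-at-1, M3 stuck-at-0, M4 stuck-at-1, M9 stuck-at-0} — 5 in all.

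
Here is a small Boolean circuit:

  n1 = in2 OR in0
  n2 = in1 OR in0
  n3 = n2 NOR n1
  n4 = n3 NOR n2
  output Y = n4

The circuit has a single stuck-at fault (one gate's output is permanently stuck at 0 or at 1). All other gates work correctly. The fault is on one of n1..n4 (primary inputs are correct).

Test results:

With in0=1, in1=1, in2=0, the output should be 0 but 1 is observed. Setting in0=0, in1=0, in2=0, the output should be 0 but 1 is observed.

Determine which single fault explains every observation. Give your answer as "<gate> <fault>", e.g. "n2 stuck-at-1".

n4 stuck-at-1

Fault-free values for test 1 (in0=1, in1=1, in2=0): n1=1, n2=1, n3=0, n4=0, giving Y=0. Observed 1.
Test 1: faults giving observed 1 are {n2 stuck-at-0, n4 stuck-at-1}.
Test 2 (in0=0, in1=0, in2=0): fault-free n1=0, n2=0, n3=1, n4=0 → 0; observed 1. Eliminates n2 stuck-at-0.
Only n4 stuck-at-1 is consistent with every test.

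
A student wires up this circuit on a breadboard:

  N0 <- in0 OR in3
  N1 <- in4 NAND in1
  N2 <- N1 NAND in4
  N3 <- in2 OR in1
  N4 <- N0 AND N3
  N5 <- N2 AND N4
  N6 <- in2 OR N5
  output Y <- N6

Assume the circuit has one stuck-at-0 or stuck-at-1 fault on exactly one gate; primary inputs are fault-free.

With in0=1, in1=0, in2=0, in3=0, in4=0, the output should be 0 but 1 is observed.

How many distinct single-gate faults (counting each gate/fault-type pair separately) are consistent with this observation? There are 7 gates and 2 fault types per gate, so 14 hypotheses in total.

Fault-free: N0=1, N1=1, N2=1, N3=0, N4=0, N5=0, N6=0 → 0. Observed 1.
  N0 stuck-at-0: output 0 ✗
  N0 stuck-at-1: output 0 ✗
  N1 stuck-at-0: output 0 ✗
  N1 stuck-at-1: output 0 ✗
  N2 stuck-at-0: output 0 ✗
  N2 stuck-at-1: output 0 ✗
  N3 stuck-at-0: output 0 ✗
  N3 stuck-at-1: output 1 ✓
  N4 stuck-at-0: output 0 ✗
  N4 stuck-at-1: output 1 ✓
  N5 stuck-at-0: output 0 ✗
  N5 stuck-at-1: output 1 ✓
  N6 stuck-at-0: output 0 ✗
  N6 stuck-at-1: output 1 ✓
Consistent faults: {N3 stuck-at-1, N4 stuck-at-1, N5 stuck-at-1, N6 stuck-at-1} — 4 in all.

4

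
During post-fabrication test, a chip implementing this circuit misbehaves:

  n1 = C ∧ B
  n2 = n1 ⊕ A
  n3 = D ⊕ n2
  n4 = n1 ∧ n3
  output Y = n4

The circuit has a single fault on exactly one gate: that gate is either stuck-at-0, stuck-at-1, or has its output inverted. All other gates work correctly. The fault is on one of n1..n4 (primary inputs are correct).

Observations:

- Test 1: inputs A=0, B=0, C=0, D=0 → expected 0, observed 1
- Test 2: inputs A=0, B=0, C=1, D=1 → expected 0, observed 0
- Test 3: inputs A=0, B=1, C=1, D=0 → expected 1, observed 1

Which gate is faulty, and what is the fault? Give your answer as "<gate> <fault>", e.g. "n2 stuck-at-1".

Fault-free values for test 1 (A=0, B=0, C=0, D=0): n1=0, n2=0, n3=0, n4=0, giving Y=0. Observed 1.
Test 1: faults giving observed 1 are {n1 stuck-at-1, n1 inverted output, n4 stuck-at-1, n4 inverted output}.
Test 2 (A=0, B=0, C=1, D=1): fault-free n1=0, n2=0, n3=1, n4=0 → 0; observed 0. Eliminates n4 stuck-at-1, n4 inverted output.
Test 3 (A=0, B=1, C=1, D=0): fault-free n1=1, n2=1, n3=1, n4=1 → 1; observed 1. Eliminates n1 inverted output.
Only n1 stuck-at-1 is consistent with every test.

n1 stuck-at-1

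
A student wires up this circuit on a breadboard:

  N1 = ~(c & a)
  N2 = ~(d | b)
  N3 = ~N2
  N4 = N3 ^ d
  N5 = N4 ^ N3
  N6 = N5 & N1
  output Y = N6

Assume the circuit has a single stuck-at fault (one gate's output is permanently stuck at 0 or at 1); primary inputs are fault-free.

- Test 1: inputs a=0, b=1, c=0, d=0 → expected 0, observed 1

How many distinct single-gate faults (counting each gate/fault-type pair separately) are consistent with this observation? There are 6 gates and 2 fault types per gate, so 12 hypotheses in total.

Fault-free: N1=1, N2=0, N3=1, N4=1, N5=0, N6=0 → 0. Observed 1.
  N1 stuck-at-0: output 0 ✗
  N1 stuck-at-1: output 0 ✗
  N2 stuck-at-0: output 0 ✗
  N2 stuck-at-1: output 0 ✗
  N3 stuck-at-0: output 0 ✗
  N3 stuck-at-1: output 0 ✗
  N4 stuck-at-0: output 1 ✓
  N4 stuck-at-1: output 0 ✗
  N5 stuck-at-0: output 0 ✗
  N5 stuck-at-1: output 1 ✓
  N6 stuck-at-0: output 0 ✗
  N6 stuck-at-1: output 1 ✓
Consistent faults: {N4 stuck-at-0, N5 stuck-at-1, N6 stuck-at-1} — 3 in all.

3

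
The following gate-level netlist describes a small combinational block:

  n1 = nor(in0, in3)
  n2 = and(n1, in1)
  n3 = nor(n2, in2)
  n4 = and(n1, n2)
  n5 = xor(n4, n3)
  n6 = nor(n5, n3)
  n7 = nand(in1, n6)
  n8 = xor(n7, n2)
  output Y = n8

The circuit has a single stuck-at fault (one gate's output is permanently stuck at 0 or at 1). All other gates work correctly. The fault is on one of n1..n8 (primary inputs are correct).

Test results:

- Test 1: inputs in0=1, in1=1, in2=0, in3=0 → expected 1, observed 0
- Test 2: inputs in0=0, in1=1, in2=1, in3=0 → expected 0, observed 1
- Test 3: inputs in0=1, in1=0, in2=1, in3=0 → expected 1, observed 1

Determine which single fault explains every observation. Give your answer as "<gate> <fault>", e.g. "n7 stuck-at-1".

n6 stuck-at-1

Fault-free values for test 1 (in0=1, in1=1, in2=0, in3=0): n1=0, n2=0, n3=1, n4=0, n5=1, n6=0, n7=1, n8=1, giving Y=1. Observed 0.
Test 1: faults giving observed 0 are {n1 stuck-at-1, n3 stuck-at-0, n6 stuck-at-1, n7 stuck-at-0, n8 stuck-at-0}.
Test 2 (in0=0, in1=1, in2=1, in3=0): fault-free n1=1, n2=1, n3=0, n4=1, n5=1, n6=0, n7=1, n8=0 → 0; observed 1. Eliminates n1 stuck-at-1, n3 stuck-at-0, n8 stuck-at-0.
Test 3 (in0=1, in1=0, in2=1, in3=0): fault-free n1=0, n2=0, n3=0, n4=0, n5=0, n6=1, n7=1, n8=1 → 1; observed 1. Eliminates n7 stuck-at-0.
Only n6 stuck-at-1 is consistent with every test.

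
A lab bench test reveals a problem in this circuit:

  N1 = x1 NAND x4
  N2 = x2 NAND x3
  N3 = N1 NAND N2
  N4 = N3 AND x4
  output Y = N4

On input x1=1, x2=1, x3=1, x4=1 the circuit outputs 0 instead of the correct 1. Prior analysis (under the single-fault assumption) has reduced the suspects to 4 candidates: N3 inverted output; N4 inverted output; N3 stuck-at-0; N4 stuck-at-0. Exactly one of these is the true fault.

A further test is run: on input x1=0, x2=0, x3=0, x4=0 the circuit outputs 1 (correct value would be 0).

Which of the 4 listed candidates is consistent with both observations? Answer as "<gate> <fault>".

Evaluate each candidate on input x1=0, x2=0, x3=0, x4=0:
  N3 inverted output: N1=1, N2=1, N3=1 [inverted output], N4=0 → 0 — eliminated
  N4 inverted output: N1=1, N2=1, N3=0, N4=1 [inverted output] → 1 — matches
  N3 stuck-at-0: N1=1, N2=1, N3=0 [stuck-at-0], N4=0 → 0 — eliminated
  N4 stuck-at-0: N1=1, N2=1, N3=0, N4=0 [stuck-at-0] → 0 — eliminated
Only N4 inverted output reproduces the observed 1.

N4 inverted output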